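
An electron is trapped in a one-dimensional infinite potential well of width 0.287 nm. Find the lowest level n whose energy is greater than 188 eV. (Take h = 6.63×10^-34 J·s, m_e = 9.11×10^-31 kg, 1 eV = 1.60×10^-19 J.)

E_1 = h²/(8m_eL²) = 7.322×10^-19 J = 4.576 eV.
Need n² > 188/4.576 = 41.08, i.e. n > 6.409.
The smallest integer satisfying this is n = 7.

n = 7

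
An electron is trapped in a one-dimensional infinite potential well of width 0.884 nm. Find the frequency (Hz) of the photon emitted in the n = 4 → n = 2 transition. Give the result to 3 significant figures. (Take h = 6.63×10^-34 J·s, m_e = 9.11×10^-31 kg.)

f = 1.40×10^15 Hz

E_1 = h²/(8m_eL²) = 7.718×10^-20 J and ΔE = (4² − 2²)E_1 = 9.262×10^-19 J.
f = ΔE/h = 9.262×10^-19/6.63×10^-34 = 1.40×10^15 Hz.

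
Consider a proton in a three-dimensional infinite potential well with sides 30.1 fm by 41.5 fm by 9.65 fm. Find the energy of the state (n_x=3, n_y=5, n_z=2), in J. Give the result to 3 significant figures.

E = 2.21×10^-12 J

For a 3D rectangular well E = (h²/8m_p)·Σ n_i²/L_i² = (6.626×10^-34)²/(8·1.673×10^-27) · [3²/(30.1 fm)² + 5²/(41.5 fm)² + 2²/(9.65 fm)²].
Evaluating gives E = 2.21×10^-12 J.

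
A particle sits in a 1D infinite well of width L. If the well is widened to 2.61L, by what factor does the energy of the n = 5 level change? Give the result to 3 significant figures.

0.147

E_n ∝ 1/L², so the energy scales by 1/2.61² = 0.147.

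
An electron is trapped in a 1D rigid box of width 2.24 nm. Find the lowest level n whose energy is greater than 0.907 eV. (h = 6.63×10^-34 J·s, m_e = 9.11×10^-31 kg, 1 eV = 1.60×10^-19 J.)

E_1 = h²/(8m_eL²) = 1.202×10^-20 J = 0.07512 eV.
Need n² > 0.907/0.07512 = 12.07, i.e. n > 3.474.
The smallest integer satisfying this is n = 4.

n = 4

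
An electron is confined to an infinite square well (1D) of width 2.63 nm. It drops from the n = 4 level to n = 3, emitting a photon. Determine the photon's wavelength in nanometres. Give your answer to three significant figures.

λ = 3.26×10^3 nm

E_1 = h²/(8m_eL²) = 8.710×10^-21 J, so ΔE = (4² − 3²)E_1 = 6.097×10^-20 J.
λ = hc/ΔE = (6.626×10^-34·2.998×10^8)/6.097×10^-20 = 3.26×10^-6 m = 3.26×10^3 nm.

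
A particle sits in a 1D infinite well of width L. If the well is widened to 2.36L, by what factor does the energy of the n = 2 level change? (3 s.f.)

E_n ∝ 1/L², so the energy scales by 1/2.36² = 0.180.

0.180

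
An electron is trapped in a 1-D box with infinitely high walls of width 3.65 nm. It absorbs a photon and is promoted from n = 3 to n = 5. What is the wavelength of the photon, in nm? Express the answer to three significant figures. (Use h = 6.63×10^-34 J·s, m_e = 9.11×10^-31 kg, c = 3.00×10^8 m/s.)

λ = 2.75×10^3 nm

E_1 = h²/(8m_eL²) = 4.527×10^-21 J, so ΔE = (5² − 3²)E_1 = 7.243×10^-20 J.
λ = hc/ΔE = (6.63×10^-34·3.00×10^8)/7.243×10^-20 = 2.75×10^-6 m = 2.75×10^3 nm.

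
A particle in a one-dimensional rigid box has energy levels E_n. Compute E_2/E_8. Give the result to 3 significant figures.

0.0625

E_n ∝ n², so E_2/E_8 = 2²/8² = 4/64 = 0.0625.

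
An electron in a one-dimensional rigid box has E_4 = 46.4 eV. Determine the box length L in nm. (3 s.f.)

L = 0.360 nm

From E_n = n²h²/(8m_eL²), L = n·h/√(8m_eE_n).
E_4 = 46.4 eV = 7.433×10^-18 J, so L = 4·6.626×10^-34/√(8·9.109×10^-31·7.433×10^-18) = 3.60×10^-10 m = 0.360 nm.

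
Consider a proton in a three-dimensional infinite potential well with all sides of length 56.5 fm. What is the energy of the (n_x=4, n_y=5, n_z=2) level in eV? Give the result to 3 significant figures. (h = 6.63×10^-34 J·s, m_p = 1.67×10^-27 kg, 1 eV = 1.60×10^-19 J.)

For a 3D rectangular well E = (h²/8m_p)·Σ n_i²/L_i² = (6.63×10^-34)²/(8·1.67×10^-27) · [4²/(56.5 fm)² + 5²/(56.5 fm)² + 2²/(56.5 fm)²].
Evaluating gives E = 4.638×10^-13 J = 2.90×10^6 eV.

E = 2.90×10^6 eV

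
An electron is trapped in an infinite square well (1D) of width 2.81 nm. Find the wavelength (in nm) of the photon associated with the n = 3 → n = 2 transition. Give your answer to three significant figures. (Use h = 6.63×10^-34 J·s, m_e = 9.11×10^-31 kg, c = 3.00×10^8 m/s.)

E_1 = h²/(8m_eL²) = 7.638×10^-21 J, so ΔE = (3² − 2²)E_1 = 3.819×10^-20 J.
λ = hc/ΔE = (6.63×10^-34·3.00×10^8)/3.819×10^-20 = 5.21×10^-6 m = 5.21×10^3 nm.

λ = 5.21×10^3 nm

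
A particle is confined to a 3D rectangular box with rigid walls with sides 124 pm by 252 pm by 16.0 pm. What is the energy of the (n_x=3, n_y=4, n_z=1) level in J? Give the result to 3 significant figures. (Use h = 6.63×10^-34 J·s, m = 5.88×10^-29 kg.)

E = 4.43×10^-18 J

For a 3D rectangular well E = (h²/8m)·Σ n_i²/L_i² = (6.63×10^-34)²/(8·5.88×10^-29) · [3²/(124 pm)² + 4²/(252 pm)² + 1²/(16.0 pm)²].
Evaluating gives E = 4.43×10^-18 J.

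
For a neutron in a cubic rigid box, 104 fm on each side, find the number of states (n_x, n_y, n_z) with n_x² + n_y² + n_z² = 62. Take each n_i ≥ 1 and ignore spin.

degeneracy = 12

The level has n_x² + n_y² + n_z² = 62. The ordered positive-integer solutions are (1, 5, 6), (1, 6, 5), (2, 3, 7), (2, 7, 3), (3, 2, 7), (3, 7, 2), (5, 1, 6), (5, 6, 1), (6, 1, 5), (6, 5, 1), (7, 2, 3), (7, 3, 2).
That gives 12 states.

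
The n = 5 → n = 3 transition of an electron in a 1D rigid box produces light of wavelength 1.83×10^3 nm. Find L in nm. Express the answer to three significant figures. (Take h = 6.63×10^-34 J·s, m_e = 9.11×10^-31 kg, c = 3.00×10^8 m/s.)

The photon carries ΔE = hc/λ = 6.63×10^-34·3.00×10^8/1.83×10^-6 m = 1.087×10^-19 J.
Since ΔE = (5² − 3²)E_1, E_1 = 6.794×10^-21 J, and L = h/√(8m_eE_1) = 2.98×10^-9 m = 2.98 nm.

L = 2.98 nm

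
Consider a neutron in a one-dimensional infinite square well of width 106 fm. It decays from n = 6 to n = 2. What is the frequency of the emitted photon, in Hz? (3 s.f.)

f = 1.41×10^20 Hz

E_1 = h²/(8m_nL²) = 2.916×10^-15 J and ΔE = (6² − 2²)E_1 = 9.331×10^-14 J.
f = ΔE/h = 9.331×10^-14/6.626×10^-34 = 1.41×10^20 Hz.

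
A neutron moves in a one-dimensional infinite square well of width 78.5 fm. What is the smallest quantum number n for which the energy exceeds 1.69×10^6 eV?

n = 8

E_1 = h²/(8m_nL²) = 5.317×10^-15 J = 3.319×10^4 eV.
Need n² > 1.69×10^6/3.319×10^4 = 50.92, i.e. n > 7.136.
The smallest integer satisfying this is n = 8.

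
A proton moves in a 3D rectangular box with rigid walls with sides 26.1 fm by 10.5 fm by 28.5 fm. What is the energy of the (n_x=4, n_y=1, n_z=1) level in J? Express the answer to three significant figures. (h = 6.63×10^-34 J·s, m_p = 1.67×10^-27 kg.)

E = 1.11×10^-12 J

For a 3D rectangular well E = (h²/8m_p)·Σ n_i²/L_i² = (6.63×10^-34)²/(8·1.67×10^-27) · [4²/(26.1 fm)² + 1²/(10.5 fm)² + 1²/(28.5 fm)²].
Evaluating gives E = 1.11×10^-12 J.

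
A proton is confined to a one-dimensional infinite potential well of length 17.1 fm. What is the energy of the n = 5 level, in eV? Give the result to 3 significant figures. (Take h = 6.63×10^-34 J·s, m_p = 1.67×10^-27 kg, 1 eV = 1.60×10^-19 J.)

E_5 = 1.76×10^7 eV

For an infinite well E_n = n²h²/(8m_pL²), so E_1 = h²/(8m_pL²) = (6.63×10^-34)²/(8·1.67×10^-27·(1.71×10^-14 m)²) = 1.125×10^-13 J.
Then E_5 = 5²·E_1 = 25·1.125×10^-13 J = 2.812×10^-12 J.
Converting, E_5 = 2.812×10^-12 J / (1.60×10^-19 J/eV) = 1.76×10^7 eV.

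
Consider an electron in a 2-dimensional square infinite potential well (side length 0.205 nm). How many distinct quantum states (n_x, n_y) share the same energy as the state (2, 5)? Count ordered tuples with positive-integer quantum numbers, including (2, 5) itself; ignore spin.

The level has n_x² + n_y² = 29. The ordered positive-integer solutions are (2, 5), (5, 2).
That gives 2 states.

degeneracy = 2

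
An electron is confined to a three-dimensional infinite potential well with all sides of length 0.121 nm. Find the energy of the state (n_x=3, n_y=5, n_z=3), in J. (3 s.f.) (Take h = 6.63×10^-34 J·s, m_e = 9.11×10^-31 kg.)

E = 1.77×10^-16 J

For a 3D rectangular well E = (h²/8m_e)·Σ n_i²/L_i² = (6.63×10^-34)²/(8·9.11×10^-31) · [3²/(0.121 nm)² + 5²/(0.121 nm)² + 3²/(0.121 nm)²].
Evaluating gives E = 1.77×10^-16 J.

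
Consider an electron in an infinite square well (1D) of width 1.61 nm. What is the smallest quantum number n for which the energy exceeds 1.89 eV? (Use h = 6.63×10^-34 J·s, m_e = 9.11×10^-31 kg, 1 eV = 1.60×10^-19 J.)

n = 4

E_1 = h²/(8m_eL²) = 2.327×10^-20 J = 0.1454 eV.
Need n² > 1.89/0.1454 = 13.00, i.e. n > 3.606.
The smallest integer satisfying this is n = 4.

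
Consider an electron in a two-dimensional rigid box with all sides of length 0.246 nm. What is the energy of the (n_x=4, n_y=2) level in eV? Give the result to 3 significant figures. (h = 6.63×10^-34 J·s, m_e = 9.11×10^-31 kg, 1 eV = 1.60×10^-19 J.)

For a 2D rectangular well E = (h²/8m_e)·Σ n_i²/L_i² = (6.63×10^-34)²/(8·9.11×10^-31) · [4²/(0.246 nm)² + 2²/(0.246 nm)²].
Evaluating gives E = 1.993×10^-17 J = 125 eV.

E = 125 eV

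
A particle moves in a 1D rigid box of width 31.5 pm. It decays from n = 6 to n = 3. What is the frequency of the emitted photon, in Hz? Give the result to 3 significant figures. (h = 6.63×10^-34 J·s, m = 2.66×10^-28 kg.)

f = 8.48×10^15 Hz

E_1 = h²/(8mL²) = 2.082×10^-19 J and ΔE = (6² − 3²)E_1 = 5.621×10^-18 J.
f = ΔE/h = 5.621×10^-18/6.63×10^-34 = 8.48×10^15 Hz.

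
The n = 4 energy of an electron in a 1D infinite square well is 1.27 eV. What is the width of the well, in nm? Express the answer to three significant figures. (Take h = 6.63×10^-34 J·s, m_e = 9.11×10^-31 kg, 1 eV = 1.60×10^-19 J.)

From E_n = n²h²/(8m_eL²), L = n·h/√(8m_eE_n).
E_4 = 1.27 eV = 2.032×10^-19 J, so L = 4·6.63×10^-34/√(8·9.11×10^-31·2.032×10^-19) = 2.18×10^-9 m = 2.18 nm.

L = 2.18 nm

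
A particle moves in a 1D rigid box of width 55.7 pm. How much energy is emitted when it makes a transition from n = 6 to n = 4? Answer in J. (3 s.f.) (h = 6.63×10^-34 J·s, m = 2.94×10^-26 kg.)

|ΔE| = 1.20×10^-20 J

E_1 = h²/(8mL²) = 6.024×10^-22 J.
|ΔE| = |6² − 4²|·E_1 = 20·6.024×10^-22 J = 1.20×10^-20 J.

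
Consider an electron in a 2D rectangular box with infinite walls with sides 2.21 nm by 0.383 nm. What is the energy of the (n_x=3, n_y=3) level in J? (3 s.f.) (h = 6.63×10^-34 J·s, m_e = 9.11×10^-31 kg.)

E = 3.81×10^-18 J

For a 2D rectangular well E = (h²/8m_e)·Σ n_i²/L_i² = (6.63×10^-34)²/(8·9.11×10^-31) · [3²/(2.21 nm)² + 3²/(0.383 nm)²].
Evaluating gives E = 3.81×10^-18 J.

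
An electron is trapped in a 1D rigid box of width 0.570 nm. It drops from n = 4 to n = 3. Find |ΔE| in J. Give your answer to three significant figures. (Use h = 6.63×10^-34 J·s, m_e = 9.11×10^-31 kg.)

E_1 = h²/(8m_eL²) = 1.856×10^-19 J.
|ΔE| = |4² − 3²|·E_1 = 7·1.856×10^-19 J = 1.30×10^-18 J.

|ΔE| = 1.30×10^-18 J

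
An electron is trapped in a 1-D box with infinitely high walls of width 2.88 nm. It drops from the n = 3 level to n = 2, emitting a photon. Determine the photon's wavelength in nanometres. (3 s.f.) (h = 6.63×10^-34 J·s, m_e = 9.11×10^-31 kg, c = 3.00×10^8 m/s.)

E_1 = h²/(8m_eL²) = 7.272×10^-21 J, so ΔE = (3² − 2²)E_1 = 3.636×10^-20 J.
λ = hc/ΔE = (6.63×10^-34·3.00×10^8)/3.636×10^-20 = 5.47×10^-6 m = 5.47×10^3 nm.

λ = 5.47×10^3 nm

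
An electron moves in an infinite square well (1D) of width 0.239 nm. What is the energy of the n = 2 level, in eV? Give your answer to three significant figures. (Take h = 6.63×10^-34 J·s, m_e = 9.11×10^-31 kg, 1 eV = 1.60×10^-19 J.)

For an infinite well E_n = n²h²/(8m_eL²), so E_1 = h²/(8m_eL²) = (6.63×10^-34)²/(8·9.11×10^-31·(2.39×10^-10 m)²) = 1.056×10^-18 J.
Then E_2 = 2²·E_1 = 4·1.056×10^-18 J = 4.224×10^-18 J.
Converting, E_2 = 4.224×10^-18 J / (1.60×10^-19 J/eV) = 26.4 eV.

E_2 = 26.4 eV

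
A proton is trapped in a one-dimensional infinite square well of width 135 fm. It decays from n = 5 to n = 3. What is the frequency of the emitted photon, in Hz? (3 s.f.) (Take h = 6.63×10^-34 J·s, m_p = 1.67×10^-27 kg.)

E_1 = h²/(8m_pL²) = 1.805×10^-15 J and ΔE = (5² − 3²)E_1 = 2.888×10^-14 J.
f = ΔE/h = 2.888×10^-14/6.63×10^-34 = 4.36×10^19 Hz.

f = 4.36×10^19 Hz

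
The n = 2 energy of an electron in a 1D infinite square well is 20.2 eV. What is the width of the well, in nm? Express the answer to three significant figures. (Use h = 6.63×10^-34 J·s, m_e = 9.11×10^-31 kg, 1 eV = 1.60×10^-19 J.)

From E_n = n²h²/(8m_eL²), L = n·h/√(8m_eE_n).
E_2 = 20.2 eV = 3.232×10^-18 J, so L = 2·6.63×10^-34/√(8·9.11×10^-31·3.232×10^-18) = 2.73×10^-10 m = 0.273 nm.

L = 0.273 nm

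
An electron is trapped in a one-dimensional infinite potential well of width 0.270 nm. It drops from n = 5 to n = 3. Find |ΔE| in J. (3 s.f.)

|ΔE| = 1.32×10^-17 J

E_1 = h²/(8m_eL²) = 8.264×10^-19 J.
|ΔE| = |5² − 3²|·E_1 = 16·8.264×10^-19 J = 1.32×10^-17 J.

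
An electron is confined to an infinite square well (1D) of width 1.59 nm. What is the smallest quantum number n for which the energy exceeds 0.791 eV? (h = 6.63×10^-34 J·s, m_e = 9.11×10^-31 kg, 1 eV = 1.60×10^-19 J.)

n = 3

E_1 = h²/(8m_eL²) = 2.386×10^-20 J = 0.1491 eV.
Need n² > 0.791/0.1491 = 5.305, i.e. n > 2.303.
The smallest integer satisfying this is n = 3.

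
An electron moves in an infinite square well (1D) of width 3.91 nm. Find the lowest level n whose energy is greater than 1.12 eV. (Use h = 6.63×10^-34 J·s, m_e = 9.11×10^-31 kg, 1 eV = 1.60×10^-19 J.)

E_1 = h²/(8m_eL²) = 3.945×10^-21 J = 0.02466 eV.
Need n² > 1.12/0.02466 = 45.42, i.e. n > 6.739.
The smallest integer satisfying this is n = 7.

n = 7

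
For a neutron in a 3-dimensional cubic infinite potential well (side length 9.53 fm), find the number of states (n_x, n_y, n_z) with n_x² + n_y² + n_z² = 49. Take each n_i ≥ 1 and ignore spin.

degeneracy = 6

The level has n_x² + n_y² + n_z² = 49. The ordered positive-integer solutions are (2, 3, 6), (2, 6, 3), (3, 2, 6), (3, 6, 2), (6, 2, 3), (6, 3, 2).
That gives 6 states.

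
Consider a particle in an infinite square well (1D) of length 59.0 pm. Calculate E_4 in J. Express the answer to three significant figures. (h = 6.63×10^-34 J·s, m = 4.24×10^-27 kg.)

E_4 = 5.96×10^-20 J

For an infinite well E_n = n²h²/(8mL²), so E_1 = h²/(8mL²) = (6.63×10^-34)²/(8·4.24×10^-27·(5.90×10^-11 m)²) = 3.723×10^-21 J.
Then E_4 = 4²·E_1 = 16·3.723×10^-21 J = 5.96×10^-20 J.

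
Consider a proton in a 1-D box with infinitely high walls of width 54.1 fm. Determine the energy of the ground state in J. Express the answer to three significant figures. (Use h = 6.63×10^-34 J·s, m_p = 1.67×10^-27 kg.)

For an infinite well E_n = n²h²/(8m_pL²), so E_1 = h²/(8m_pL²) = (6.63×10^-34)²/(8·1.67×10^-27·(5.41×10^-14 m)²) = 1.124×10^-14 J.

E_1 = 1.12×10^-14 J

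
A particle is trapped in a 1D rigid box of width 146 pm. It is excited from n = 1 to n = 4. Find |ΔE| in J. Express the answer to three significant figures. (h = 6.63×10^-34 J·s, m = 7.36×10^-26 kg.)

E_1 = h²/(8mL²) = 3.502×10^-23 J.
|ΔE| = |1² − 4²|·E_1 = 15·3.502×10^-23 J = 5.25×10^-22 J.

|ΔE| = 5.25×10^-22 J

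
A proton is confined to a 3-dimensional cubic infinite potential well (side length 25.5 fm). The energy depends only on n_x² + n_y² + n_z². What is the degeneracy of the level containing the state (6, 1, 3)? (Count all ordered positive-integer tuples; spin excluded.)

degeneracy = 6

The level has n_x² + n_y² + n_z² = 46. The ordered positive-integer solutions are (1, 3, 6), (1, 6, 3), (3, 1, 6), (3, 6, 1), (6, 1, 3), (6, 3, 1).
That gives 6 states.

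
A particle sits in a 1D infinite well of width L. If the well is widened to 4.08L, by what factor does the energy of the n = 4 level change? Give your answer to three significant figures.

E_n ∝ 1/L², so the energy scales by 1/4.08² = 0.0601.

0.0601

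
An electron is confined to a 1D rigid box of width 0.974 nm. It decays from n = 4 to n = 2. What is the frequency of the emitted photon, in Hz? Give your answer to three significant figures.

E_1 = h²/(8m_eL²) = 6.351×10^-20 J and ΔE = (4² − 2²)E_1 = 7.621×10^-19 J.
f = ΔE/h = 7.621×10^-19/6.626×10^-34 = 1.15×10^15 Hz.

f = 1.15×10^15 Hz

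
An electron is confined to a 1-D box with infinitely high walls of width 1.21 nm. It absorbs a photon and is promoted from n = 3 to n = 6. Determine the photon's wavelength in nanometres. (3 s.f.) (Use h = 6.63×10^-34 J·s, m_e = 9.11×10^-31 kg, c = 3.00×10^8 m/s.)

E_1 = h²/(8m_eL²) = 4.120×10^-20 J, so ΔE = (6² − 3²)E_1 = 1.112×10^-18 J.
λ = hc/ΔE = (6.63×10^-34·3.00×10^8)/1.112×10^-18 = 1.79×10^-7 m = 179 nm.

λ = 179 nm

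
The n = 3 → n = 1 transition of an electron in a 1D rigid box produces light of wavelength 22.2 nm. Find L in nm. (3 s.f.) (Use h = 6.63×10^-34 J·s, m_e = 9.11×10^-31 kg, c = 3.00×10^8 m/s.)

The photon carries ΔE = hc/λ = 6.63×10^-34·3.00×10^8/2.22×10^-8 m = 8.959×10^-18 J.
Since ΔE = (3² − 1²)E_1, E_1 = 1.120×10^-18 J, and L = h/√(8m_eE_1) = 2.32×10^-10 m = 0.232 nm.

L = 0.232 nm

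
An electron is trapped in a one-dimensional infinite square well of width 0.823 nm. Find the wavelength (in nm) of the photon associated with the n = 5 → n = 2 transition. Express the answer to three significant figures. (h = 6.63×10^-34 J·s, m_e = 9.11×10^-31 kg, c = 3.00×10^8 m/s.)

λ = 106 nm

E_1 = h²/(8m_eL²) = 8.905×10^-20 J, so ΔE = (5² − 2²)E_1 = 1.870×10^-18 J.
λ = hc/ΔE = (6.63×10^-34·3.00×10^8)/1.870×10^-18 = 1.06×10^-7 m = 106 nm.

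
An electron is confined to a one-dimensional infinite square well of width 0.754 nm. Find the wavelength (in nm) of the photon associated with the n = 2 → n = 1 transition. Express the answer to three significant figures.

λ = 625 nm

E_1 = h²/(8m_eL²) = 1.060×10^-19 J, so ΔE = (2² − 1²)E_1 = 3.180×10^-19 J.
λ = hc/ΔE = (6.626×10^-34·2.998×10^8)/3.180×10^-19 = 6.25×10^-7 m = 625 nm.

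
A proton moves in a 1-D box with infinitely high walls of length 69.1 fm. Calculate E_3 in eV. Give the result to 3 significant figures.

E_3 = 3.86×10^5 eV

For an infinite well E_n = n²h²/(8m_pL²), so E_1 = h²/(8m_pL²) = (6.626×10^-34)²/(8·1.673×10^-27·(6.91×10^-14 m)²) = 6.870×10^-15 J.
Then E_3 = 3²·E_1 = 9·6.870×10^-15 J = 6.183×10^-14 J.
Converting, E_3 = 6.183×10^-14 J / (1.602×10^-19 J/eV) = 3.86×10^5 eV.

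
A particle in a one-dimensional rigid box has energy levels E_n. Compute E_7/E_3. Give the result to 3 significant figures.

5.44

E_n ∝ n², so E_7/E_3 = 7²/3² = 49/9 = 5.44.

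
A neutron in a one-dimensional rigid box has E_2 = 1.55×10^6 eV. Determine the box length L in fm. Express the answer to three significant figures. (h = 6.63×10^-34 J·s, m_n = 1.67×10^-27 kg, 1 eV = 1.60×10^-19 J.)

From E_n = n²h²/(8m_nL²), L = n·h/√(8m_nE_n).
E_2 = 1.55×10^6 eV = 2.480×10^-13 J, so L = 2·6.63×10^-34/√(8·1.67×10^-27·2.480×10^-13) = 2.30×10^-14 m = 23.0 fm.

L = 23.0 fm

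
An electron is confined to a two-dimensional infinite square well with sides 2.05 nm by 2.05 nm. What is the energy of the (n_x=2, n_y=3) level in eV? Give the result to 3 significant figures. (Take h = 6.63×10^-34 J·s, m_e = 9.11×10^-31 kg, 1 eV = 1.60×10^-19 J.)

E = 1.17 eV

For a 2D rectangular well E = (h²/8m_e)·Σ n_i²/L_i² = (6.63×10^-34)²/(8·9.11×10^-31) · [2²/(2.05 nm)² + 3²/(2.05 nm)²].
Evaluating gives E = 1.866×10^-19 J = 1.17 eV.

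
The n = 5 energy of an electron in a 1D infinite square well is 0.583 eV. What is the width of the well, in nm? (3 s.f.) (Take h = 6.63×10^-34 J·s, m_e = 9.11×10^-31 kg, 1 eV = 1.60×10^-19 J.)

From E_n = n²h²/(8m_eL²), L = n·h/√(8m_eE_n).
E_5 = 0.583 eV = 9.328×10^-20 J, so L = 5·6.63×10^-34/√(8·9.11×10^-31·9.328×10^-20) = 4.02×10^-9 m = 4.02 nm.

L = 4.02 nm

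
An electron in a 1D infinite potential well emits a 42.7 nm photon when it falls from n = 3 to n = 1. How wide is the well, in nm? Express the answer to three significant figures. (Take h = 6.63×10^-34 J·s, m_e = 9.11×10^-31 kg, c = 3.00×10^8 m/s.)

The photon carries ΔE = hc/λ = 6.63×10^-34·3.00×10^8/4.27×10^-8 m = 4.658×10^-18 J.
Since ΔE = (3² − 1²)E_1, E_1 = 5.823×10^-19 J, and L = h/√(8m_eE_1) = 3.22×10^-10 m = 0.322 nm.

L = 0.322 nm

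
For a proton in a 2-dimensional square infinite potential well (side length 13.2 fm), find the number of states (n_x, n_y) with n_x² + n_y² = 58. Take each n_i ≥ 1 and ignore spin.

degeneracy = 2

The level has n_x² + n_y² = 58. The ordered positive-integer solutions are (3, 7), (7, 3).
That gives 2 states.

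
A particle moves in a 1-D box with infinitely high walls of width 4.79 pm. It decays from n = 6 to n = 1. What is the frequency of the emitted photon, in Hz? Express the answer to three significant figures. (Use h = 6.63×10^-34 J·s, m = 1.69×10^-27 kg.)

f = 7.48×10^16 Hz

E_1 = h²/(8mL²) = 1.417×10^-18 J and ΔE = (6² − 1²)E_1 = 4.960×10^-17 J.
f = ΔE/h = 4.960×10^-17/6.63×10^-34 = 7.48×10^16 Hz.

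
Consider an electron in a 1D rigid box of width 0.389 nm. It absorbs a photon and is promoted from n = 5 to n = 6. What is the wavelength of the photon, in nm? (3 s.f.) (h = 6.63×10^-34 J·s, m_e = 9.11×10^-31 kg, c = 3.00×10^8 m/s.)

λ = 45.4 nm

E_1 = h²/(8m_eL²) = 3.986×10^-19 J, so ΔE = (6² − 5²)E_1 = 4.385×10^-18 J.
λ = hc/ΔE = (6.63×10^-34·3.00×10^8)/4.385×10^-18 = 4.54×10^-8 m = 45.4 nm.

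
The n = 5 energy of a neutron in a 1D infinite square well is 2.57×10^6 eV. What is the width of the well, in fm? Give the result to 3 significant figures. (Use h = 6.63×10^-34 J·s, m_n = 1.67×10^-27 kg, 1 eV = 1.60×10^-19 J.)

From E_n = n²h²/(8m_nL²), L = n·h/√(8m_nE_n).
E_5 = 2.57×10^6 eV = 4.112×10^-13 J, so L = 5·6.63×10^-34/√(8·1.67×10^-27·4.112×10^-13) = 4.47×10^-14 m = 44.7 fm.

L = 44.7 fm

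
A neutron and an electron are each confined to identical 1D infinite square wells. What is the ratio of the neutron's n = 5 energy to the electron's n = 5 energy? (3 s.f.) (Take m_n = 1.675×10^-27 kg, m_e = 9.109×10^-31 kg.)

5.44×10^-4

E_n ∝ 1/m at fixed n and L, so the ratio is m_e/m_n = 9.109×10^-31/1.675×10^-27 = 5.44×10^-4.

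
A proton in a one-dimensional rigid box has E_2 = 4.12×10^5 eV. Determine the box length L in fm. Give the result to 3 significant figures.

From E_n = n²h²/(8m_pL²), L = n·h/√(8m_pE_n).
E_2 = 4.12×10^5 eV = 6.600×10^-14 J, so L = 2·6.626×10^-34/√(8·1.673×10^-27·6.600×10^-14) = 4.46×10^-14 m = 44.6 fm.

L = 44.6 fm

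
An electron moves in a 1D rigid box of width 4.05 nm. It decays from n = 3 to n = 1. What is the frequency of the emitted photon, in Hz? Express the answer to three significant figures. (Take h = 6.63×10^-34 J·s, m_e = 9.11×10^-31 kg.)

E_1 = h²/(8m_eL²) = 3.677×10^-21 J and ΔE = (3² − 1²)E_1 = 2.942×10^-20 J.
f = ΔE/h = 2.942×10^-20/6.63×10^-34 = 4.44×10^13 Hz.

f = 4.44×10^13 Hz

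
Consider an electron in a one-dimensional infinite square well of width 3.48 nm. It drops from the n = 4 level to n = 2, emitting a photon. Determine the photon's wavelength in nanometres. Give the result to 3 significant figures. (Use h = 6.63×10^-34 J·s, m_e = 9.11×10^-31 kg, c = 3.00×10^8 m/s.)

E_1 = h²/(8m_eL²) = 4.980×10^-21 J, so ΔE = (4² − 2²)E_1 = 5.976×10^-20 J.
λ = hc/ΔE = (6.63×10^-34·3.00×10^8)/5.976×10^-20 = 3.33×10^-6 m = 3.33×10^3 nm.

λ = 3.33×10^3 nm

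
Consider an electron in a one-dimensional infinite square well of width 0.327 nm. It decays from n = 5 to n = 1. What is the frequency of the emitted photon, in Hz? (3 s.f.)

E_1 = h²/(8m_eL²) = 5.634×10^-19 J and ΔE = (5² − 1²)E_1 = 1.352×10^-17 J.
f = ΔE/h = 1.352×10^-17/6.626×10^-34 = 2.04×10^16 Hz.

f = 2.04×10^16 Hz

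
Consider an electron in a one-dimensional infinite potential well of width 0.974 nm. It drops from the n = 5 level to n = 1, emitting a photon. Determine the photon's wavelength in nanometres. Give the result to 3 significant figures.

λ = 130 nm

E_1 = h²/(8m_eL²) = 6.351×10^-20 J, so ΔE = (5² − 1²)E_1 = 1.524×10^-18 J.
λ = hc/ΔE = (6.626×10^-34·2.998×10^8)/1.524×10^-18 = 1.30×10^-7 m = 130 nm.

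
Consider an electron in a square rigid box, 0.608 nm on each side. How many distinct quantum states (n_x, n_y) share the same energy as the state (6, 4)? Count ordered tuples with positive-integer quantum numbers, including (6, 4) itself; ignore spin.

The level has n_x² + n_y² = 52. The ordered positive-integer solutions are (4, 6), (6, 4).
That gives 2 states.

degeneracy = 2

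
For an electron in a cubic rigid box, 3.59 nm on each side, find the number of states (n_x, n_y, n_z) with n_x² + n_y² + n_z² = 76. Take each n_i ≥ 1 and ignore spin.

The level has n_x² + n_y² + n_z² = 76. The ordered positive-integer solutions are (2, 6, 6), (6, 2, 6), (6, 6, 2).
That gives 3 states.

degeneracy = 3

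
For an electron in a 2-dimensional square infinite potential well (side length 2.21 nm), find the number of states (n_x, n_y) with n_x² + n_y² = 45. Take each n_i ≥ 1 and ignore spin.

degeneracy = 2

The level has n_x² + n_y² = 45. The ordered positive-integer solutions are (3, 6), (6, 3).
That gives 2 states.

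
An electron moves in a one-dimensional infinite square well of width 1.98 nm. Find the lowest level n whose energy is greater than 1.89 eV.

E_1 = h²/(8m_eL²) = 1.537×10^-20 J = 0.09594 eV.
Need n² > 1.89/0.09594 = 19.70, i.e. n > 4.438.
The smallest integer satisfying this is n = 5.

n = 5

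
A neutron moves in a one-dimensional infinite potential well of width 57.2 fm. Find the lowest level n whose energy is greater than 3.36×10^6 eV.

E_1 = h²/(8m_nL²) = 1.001×10^-14 J = 6.248×10^4 eV.
Need n² > 3.36×10^6/6.248×10^4 = 53.78, i.e. n > 7.333.
The smallest integer satisfying this is n = 8.

n = 8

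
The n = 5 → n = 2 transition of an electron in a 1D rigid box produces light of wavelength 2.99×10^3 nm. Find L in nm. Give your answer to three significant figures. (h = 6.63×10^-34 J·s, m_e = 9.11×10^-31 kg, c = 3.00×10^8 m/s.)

L = 4.36 nm

The photon carries ΔE = hc/λ = 6.63×10^-34·3.00×10^8/2.99×10^-6 m = 6.652×10^-20 J.
Since ΔE = (5² − 2²)E_1, E_1 = 3.168×10^-21 J, and L = h/√(8m_eE_1) = 4.36×10^-9 m = 4.36 nm.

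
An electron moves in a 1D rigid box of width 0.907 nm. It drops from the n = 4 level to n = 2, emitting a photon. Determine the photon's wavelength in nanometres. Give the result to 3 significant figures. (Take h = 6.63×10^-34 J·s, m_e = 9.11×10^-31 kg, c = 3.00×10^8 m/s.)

λ = 226 nm

E_1 = h²/(8m_eL²) = 7.332×10^-20 J, so ΔE = (4² − 2²)E_1 = 8.798×10^-19 J.
λ = hc/ΔE = (6.63×10^-34·3.00×10^8)/8.798×10^-19 = 2.26×10^-7 m = 226 nm.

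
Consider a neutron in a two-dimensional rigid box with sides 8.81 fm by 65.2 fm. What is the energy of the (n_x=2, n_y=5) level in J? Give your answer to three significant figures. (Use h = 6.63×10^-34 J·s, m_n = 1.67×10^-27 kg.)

E = 1.89×10^-12 J

For a 2D rectangular well E = (h²/8m_n)·Σ n_i²/L_i² = (6.63×10^-34)²/(8·1.67×10^-27) · [2²/(8.81 fm)² + 5²/(65.2 fm)²].
Evaluating gives E = 1.89×10^-12 J.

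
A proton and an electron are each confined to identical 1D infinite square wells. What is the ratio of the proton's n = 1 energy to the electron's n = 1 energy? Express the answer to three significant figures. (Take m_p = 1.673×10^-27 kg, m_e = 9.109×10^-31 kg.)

E_n ∝ 1/m at fixed n and L, so the ratio is m_e/m_p = 9.109×10^-31/1.673×10^-27 = 5.44×10^-4.

5.44×10^-4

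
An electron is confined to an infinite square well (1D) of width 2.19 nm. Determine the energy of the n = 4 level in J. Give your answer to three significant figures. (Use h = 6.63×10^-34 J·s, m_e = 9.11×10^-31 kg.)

E_4 = 2.01×10^-19 J

For an infinite well E_n = n²h²/(8m_eL²), so E_1 = h²/(8m_eL²) = (6.63×10^-34)²/(8·9.11×10^-31·(2.19×10^-9 m)²) = 1.258×10^-20 J.
Then E_4 = 4²·E_1 = 16·1.258×10^-20 J = 2.01×10^-19 J.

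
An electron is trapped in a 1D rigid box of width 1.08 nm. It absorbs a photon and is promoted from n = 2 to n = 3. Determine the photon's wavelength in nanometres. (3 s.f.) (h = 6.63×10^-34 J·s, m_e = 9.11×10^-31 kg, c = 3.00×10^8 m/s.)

λ = 769 nm

E_1 = h²/(8m_eL²) = 5.171×10^-20 J, so ΔE = (3² − 2²)E_1 = 2.586×10^-19 J.
λ = hc/ΔE = (6.63×10^-34·3.00×10^8)/2.586×10^-19 = 7.69×10^-7 m = 769 nm.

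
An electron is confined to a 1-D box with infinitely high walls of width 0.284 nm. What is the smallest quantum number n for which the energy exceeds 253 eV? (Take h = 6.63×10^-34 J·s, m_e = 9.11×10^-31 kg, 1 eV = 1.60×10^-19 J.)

n = 8

E_1 = h²/(8m_eL²) = 7.478×10^-19 J = 4.674 eV.
Need n² > 253/4.674 = 54.13, i.e. n > 7.357.
The smallest integer satisfying this is n = 8.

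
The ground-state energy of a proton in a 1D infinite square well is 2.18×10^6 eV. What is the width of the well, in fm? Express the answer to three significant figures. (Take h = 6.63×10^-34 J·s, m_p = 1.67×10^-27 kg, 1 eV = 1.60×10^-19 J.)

From E_n = n²h²/(8m_pL²), L = n·h/√(8m_pE_n).
E_1 = 2.18×10^6 eV = 3.488×10^-13 J, so L = 1·6.63×10^-34/√(8·1.67×10^-27·3.488×10^-13) = 9.71×10^-15 m = 9.71 fm.

L = 9.71 fm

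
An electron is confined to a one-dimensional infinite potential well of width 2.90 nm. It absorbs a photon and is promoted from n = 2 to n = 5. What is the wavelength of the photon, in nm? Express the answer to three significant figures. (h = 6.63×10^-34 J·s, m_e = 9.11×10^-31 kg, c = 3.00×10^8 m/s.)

E_1 = h²/(8m_eL²) = 7.172×10^-21 J, so ΔE = (5² − 2²)E_1 = 1.506×10^-19 J.
λ = hc/ΔE = (6.63×10^-34·3.00×10^8)/1.506×10^-19 = 1.32×10^-6 m = 1.32×10^3 nm.

λ = 1.32×10^3 nm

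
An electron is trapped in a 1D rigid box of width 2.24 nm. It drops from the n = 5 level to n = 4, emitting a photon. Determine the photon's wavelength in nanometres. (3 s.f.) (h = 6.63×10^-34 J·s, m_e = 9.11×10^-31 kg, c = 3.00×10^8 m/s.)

E_1 = h²/(8m_eL²) = 1.202×10^-20 J, so ΔE = (5² − 4²)E_1 = 1.082×10^-19 J.
λ = hc/ΔE = (6.63×10^-34·3.00×10^8)/1.082×10^-19 = 1.84×10^-6 m = 1.84×10^3 nm.

λ = 1.84×10^3 nm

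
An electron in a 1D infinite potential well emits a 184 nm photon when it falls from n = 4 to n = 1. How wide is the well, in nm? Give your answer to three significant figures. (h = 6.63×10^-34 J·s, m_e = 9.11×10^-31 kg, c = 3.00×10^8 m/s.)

The photon carries ΔE = hc/λ = 6.63×10^-34·3.00×10^8/1.84×10^-7 m = 1.081×10^-18 J.
Since ΔE = (4² − 1²)E_1, E_1 = 7.207×10^-20 J, and L = h/√(8m_eE_1) = 9.15×10^-10 m = 0.915 nm.

L = 0.915 nm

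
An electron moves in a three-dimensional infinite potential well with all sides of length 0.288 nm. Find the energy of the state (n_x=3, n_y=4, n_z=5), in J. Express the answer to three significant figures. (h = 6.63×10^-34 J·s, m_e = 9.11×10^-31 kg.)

For a 3D rectangular well E = (h²/8m_e)·Σ n_i²/L_i² = (6.63×10^-34)²/(8·9.11×10^-31) · [3²/(0.288 nm)² + 4²/(0.288 nm)² + 5²/(0.288 nm)²].
Evaluating gives E = 3.64×10^-17 J.

E = 3.64×10^-17 J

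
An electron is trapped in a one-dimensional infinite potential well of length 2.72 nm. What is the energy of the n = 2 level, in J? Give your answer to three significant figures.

For an infinite well E_n = n²h²/(8m_eL²), so E_1 = h²/(8m_eL²) = (6.626×10^-34)²/(8·9.109×10^-31·(2.72×10^-9 m)²) = 8.143×10^-21 J.
Then E_2 = 2²·E_1 = 4·8.143×10^-21 J = 3.26×10^-20 J.

E_2 = 3.26×10^-20 J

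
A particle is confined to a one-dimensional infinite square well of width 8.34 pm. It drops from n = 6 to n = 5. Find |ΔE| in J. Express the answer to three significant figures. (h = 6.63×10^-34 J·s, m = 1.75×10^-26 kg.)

E_1 = h²/(8mL²) = 4.514×10^-20 J.
|ΔE| = |6² − 5²|·E_1 = 11·4.514×10^-20 J = 4.97×10^-19 J.

|ΔE| = 4.97×10^-19 J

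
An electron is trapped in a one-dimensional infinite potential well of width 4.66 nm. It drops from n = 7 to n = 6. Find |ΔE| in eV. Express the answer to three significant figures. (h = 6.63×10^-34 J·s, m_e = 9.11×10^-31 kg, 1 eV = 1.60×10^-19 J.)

E_1 = h²/(8m_eL²) = 2.777×10^-21 J.
|ΔE| = |7² − 6²|·E_1 = 13·2.777×10^-21 J = 3.610×10^-20 J = 0.226 eV.

|ΔE| = 0.226 eV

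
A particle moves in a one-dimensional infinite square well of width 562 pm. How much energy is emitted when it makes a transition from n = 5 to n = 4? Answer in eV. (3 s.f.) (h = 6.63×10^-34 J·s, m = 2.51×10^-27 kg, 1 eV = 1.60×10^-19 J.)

E_1 = h²/(8mL²) = 6.931×10^-23 J.
|ΔE| = |5² − 4²|·E_1 = 9·6.931×10^-23 J = 6.238×10^-22 J = 0.00390 eV.

|ΔE| = 0.00390 eV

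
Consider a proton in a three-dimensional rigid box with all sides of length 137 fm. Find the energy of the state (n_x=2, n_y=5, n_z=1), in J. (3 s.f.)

For a 3D rectangular well E = (h²/8m_p)·Σ n_i²/L_i² = (6.626×10^-34)²/(8·1.673×10^-27) · [2²/(137 fm)² + 5²/(137 fm)² + 1²/(137 fm)²].
Evaluating gives E = 5.24×10^-14 J.

E = 5.24×10^-14 J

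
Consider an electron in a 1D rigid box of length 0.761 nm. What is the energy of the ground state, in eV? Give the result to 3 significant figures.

E_1 = 0.649 eV

For an infinite well E_n = n²h²/(8m_eL²), so E_1 = h²/(8m_eL²) = (6.626×10^-34)²/(8·9.109×10^-31·(7.61×10^-10 m)²) = 1.040×10^-19 J.
Converting, E_1 = 1.040×10^-19 J / (1.602×10^-19 J/eV) = 0.649 eV.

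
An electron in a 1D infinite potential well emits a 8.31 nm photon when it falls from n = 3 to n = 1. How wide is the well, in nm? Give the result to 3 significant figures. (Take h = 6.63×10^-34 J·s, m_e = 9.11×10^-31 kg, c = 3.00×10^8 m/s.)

L = 0.142 nm

The photon carries ΔE = hc/λ = 6.63×10^-34·3.00×10^8/8.31×10^-9 m = 2.394×10^-17 J.
Since ΔE = (3² − 1²)E_1, E_1 = 2.993×10^-18 J, and L = h/√(8m_eE_1) = 1.42×10^-10 m = 0.142 nm.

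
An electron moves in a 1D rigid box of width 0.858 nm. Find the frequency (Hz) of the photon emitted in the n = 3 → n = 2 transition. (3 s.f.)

E_1 = h²/(8m_eL²) = 8.184×10^-20 J and ΔE = (3² − 2²)E_1 = 4.092×10^-19 J.
f = ΔE/h = 4.092×10^-19/6.626×10^-34 = 6.18×10^14 Hz.

f = 6.18×10^14 Hz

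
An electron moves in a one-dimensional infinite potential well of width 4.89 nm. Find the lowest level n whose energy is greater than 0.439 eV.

n = 6

E_1 = h²/(8m_eL²) = 2.520×10^-21 J = 0.01573 eV.
Need n² > 0.439/0.01573 = 27.91, i.e. n > 5.283.
The smallest integer satisfying this is n = 6.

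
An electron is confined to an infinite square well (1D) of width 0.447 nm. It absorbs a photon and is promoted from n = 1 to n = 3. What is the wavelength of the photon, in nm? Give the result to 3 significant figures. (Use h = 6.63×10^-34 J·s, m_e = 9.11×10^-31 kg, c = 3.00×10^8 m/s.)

λ = 82.4 nm

E_1 = h²/(8m_eL²) = 3.019×10^-19 J, so ΔE = (3² − 1²)E_1 = 2.415×10^-18 J.
λ = hc/ΔE = (6.63×10^-34·3.00×10^8)/2.415×10^-18 = 8.24×10^-8 m = 82.4 nm.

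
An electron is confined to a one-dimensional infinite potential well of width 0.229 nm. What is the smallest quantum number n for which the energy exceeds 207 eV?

n = 6

E_1 = h²/(8m_eL²) = 1.149×10^-18 J = 7.172 eV.
Need n² > 207/7.172 = 28.86, i.e. n > 5.372.
The smallest integer satisfying this is n = 6.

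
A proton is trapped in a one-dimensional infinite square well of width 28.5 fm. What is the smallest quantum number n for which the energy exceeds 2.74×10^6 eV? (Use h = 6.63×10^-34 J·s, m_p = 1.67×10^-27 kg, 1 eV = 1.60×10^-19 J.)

n = 4

E_1 = h²/(8m_pL²) = 4.051×10^-14 J = 2.532×10^5 eV.
Need n² > 2.74×10^6/2.532×10^5 = 10.82, i.e. n > 3.289.
The smallest integer satisfying this is n = 4.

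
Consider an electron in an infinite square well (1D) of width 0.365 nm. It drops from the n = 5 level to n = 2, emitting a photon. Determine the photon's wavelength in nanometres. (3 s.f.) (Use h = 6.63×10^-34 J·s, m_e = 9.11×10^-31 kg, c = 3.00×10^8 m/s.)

λ = 20.9 nm

E_1 = h²/(8m_eL²) = 4.527×10^-19 J, so ΔE = (5² − 2²)E_1 = 9.507×10^-18 J.
λ = hc/ΔE = (6.63×10^-34·3.00×10^8)/9.507×10^-18 = 2.09×10^-8 m = 20.9 nm.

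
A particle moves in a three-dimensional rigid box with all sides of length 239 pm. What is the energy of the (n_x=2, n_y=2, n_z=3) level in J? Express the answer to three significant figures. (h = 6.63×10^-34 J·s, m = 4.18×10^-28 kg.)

E = 3.91×10^-20 J

For a 3D rectangular well E = (h²/8m)·Σ n_i²/L_i² = (6.63×10^-34)²/(8·4.18×10^-28) · [2²/(239 pm)² + 2²/(239 pm)² + 3²/(239 pm)²].
Evaluating gives E = 3.91×10^-20 J.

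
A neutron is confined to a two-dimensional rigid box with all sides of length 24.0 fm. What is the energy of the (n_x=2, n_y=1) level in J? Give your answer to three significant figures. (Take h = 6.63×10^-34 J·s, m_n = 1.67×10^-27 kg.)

E = 2.86×10^-13 J

For a 2D rectangular well E = (h²/8m_n)·Σ n_i²/L_i² = (6.63×10^-34)²/(8·1.67×10^-27) · [2²/(24.0 fm)² + 1²/(24.0 fm)²].
Evaluating gives E = 2.86×10^-13 J.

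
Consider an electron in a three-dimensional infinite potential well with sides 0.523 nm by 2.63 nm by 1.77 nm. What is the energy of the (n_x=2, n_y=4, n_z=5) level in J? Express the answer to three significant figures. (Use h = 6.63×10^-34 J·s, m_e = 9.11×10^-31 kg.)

For a 3D rectangular well E = (h²/8m_e)·Σ n_i²/L_i² = (6.63×10^-34)²/(8·9.11×10^-31) · [2²/(0.523 nm)² + 4²/(2.63 nm)² + 5²/(1.77 nm)²].
Evaluating gives E = 1.50×10^-18 J.

E = 1.50×10^-18 J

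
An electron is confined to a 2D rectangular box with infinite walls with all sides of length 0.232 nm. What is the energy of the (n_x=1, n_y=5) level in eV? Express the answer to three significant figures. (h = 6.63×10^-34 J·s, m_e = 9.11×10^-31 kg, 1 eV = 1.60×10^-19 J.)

For a 2D rectangular well E = (h²/8m_e)·Σ n_i²/L_i² = (6.63×10^-34)²/(8·9.11×10^-31) · [1²/(0.232 nm)² + 5²/(0.232 nm)²].
Evaluating gives E = 2.914×10^-17 J = 182 eV.

E = 182 eV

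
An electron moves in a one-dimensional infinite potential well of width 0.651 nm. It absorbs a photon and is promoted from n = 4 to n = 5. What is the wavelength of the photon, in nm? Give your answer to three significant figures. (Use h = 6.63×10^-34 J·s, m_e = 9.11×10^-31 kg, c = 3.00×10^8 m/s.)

λ = 155 nm

E_1 = h²/(8m_eL²) = 1.423×10^-19 J, so ΔE = (5² − 4²)E_1 = 1.281×10^-18 J.
λ = hc/ΔE = (6.63×10^-34·3.00×10^8)/1.281×10^-18 = 1.55×10^-7 m = 155 nm.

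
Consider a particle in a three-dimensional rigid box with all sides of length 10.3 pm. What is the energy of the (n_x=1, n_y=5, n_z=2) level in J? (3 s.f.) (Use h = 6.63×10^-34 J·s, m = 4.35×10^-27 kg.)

For a 3D rectangular well E = (h²/8m)·Σ n_i²/L_i² = (6.63×10^-34)²/(8·4.35×10^-27) · [1²/(10.3 pm)² + 5²/(10.3 pm)² + 2²/(10.3 pm)²].
Evaluating gives E = 3.57×10^-18 J.

E = 3.57×10^-18 J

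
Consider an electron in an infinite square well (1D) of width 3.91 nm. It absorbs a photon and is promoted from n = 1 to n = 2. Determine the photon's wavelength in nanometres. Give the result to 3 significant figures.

E_1 = h²/(8m_eL²) = 3.941×10^-21 J, so ΔE = (2² − 1²)E_1 = 1.182×10^-20 J.
λ = hc/ΔE = (6.626×10^-34·2.998×10^8)/1.182×10^-20 = 1.68×10^-5 m = 1.68×10^4 nm.

λ = 1.68×10^4 nm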